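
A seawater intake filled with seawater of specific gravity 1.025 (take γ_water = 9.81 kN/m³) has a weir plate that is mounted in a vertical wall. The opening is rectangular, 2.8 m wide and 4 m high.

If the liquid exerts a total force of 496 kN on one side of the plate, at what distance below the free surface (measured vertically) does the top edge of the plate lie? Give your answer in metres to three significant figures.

γ = 1.025 × 9.81 = 10.05525 kN/m³.
A = 2.8 × 4 = 11.2 m².
From F = γ·h_c·A, the centroid depth is h_c = 496/(10.05525 × 11.2) = 4.40424 m.
The centroid lies 4/2 = 2 m below the top edge, so the top edge sits at h_top = 4.40424 − 2 = 2.40424 m below the surface.

d_top ≈ 2.40 m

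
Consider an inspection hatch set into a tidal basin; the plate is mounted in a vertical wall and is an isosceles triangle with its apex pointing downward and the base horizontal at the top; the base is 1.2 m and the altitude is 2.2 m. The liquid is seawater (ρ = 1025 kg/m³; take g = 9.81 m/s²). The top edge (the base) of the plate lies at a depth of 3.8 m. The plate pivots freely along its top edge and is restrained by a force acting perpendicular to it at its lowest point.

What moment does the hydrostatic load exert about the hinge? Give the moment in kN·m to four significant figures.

M ≈ 47.69 kN·m

γ = ρg = 1025 × 9.81 / 1000 = 10.05525 kN/m³.
With the apex down, the centroid sits h/3 = 2.2/3 = 0.733333 m below the base (the top edge), so the centroid depth is h_c = 3.8 + 0.733333 = 4.53333 m.
A = ½ × 1.2 × 2.2 = 1.32 m².
Resultant F = γ·h_c·A = 10.05525 × 4.53333 × 1.32 = 60.1706 kN.
I_c = b·h³/36 = 1.2 × 2.2³/36 = 0.354933 m⁴.
Centre of pressure: y_p = y_c + I_c/(y_c·A) = 4.53333 + 0.354933/(4.53333 × 1.32) = 4.53333 + 0.0593137 = 4.59264 m along the plane.
The resultant acts 0.733333 + 0.0593137 = 0.792647 m (along the plate) below the hinge at the top edge, so the moment about the hinge is M = F × 0.792647 = 60.1706 × 0.792647 = 47.694 kN·m.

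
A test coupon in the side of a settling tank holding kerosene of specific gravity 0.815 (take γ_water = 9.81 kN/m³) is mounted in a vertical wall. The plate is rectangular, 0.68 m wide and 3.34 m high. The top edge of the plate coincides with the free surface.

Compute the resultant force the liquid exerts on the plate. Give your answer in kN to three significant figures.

F ≈ 30.3 kN

γ = 0.815 × 9.81 = 7.99515 kN/m³.
The centroid lies 3.34/2 = 1.67 m below the top edge, so the centroid depth is h_c = 1.67 m.
A = 0.68 × 3.34 = 2.2712 m².
Resultant F = γ·h_c·A = 7.99515 × 1.67 × 2.2712 = 30.3248 kN.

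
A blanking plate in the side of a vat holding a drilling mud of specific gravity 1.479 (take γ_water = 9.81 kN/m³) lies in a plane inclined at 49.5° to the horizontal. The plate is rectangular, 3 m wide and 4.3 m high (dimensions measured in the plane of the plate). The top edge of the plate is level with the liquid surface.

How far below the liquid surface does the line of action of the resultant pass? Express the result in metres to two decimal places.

h_p = 2.18 m

γ = 1.479 × 9.81 = 14.50899 kN/m³.
Let θ = 49.5° be the plate's angle to the horizontal; measure y along the incline from where the plane meets the free surface. Vertical depth h = y·sinθ with sinθ = 0.760406.
The centroid lies 4.3/2 = 2.15 m below the top edge, so y_c = 2.15 m and h_c = 2.15 × 0.760406 = 1.63487 m.
A = 3 × 4.3 = 12.9 m².
Resultant F = γ·h_c·A = 14.50899 × 1.63487 × 12.9 = 305.992 kN.
I_c = b·h³/12 = 3 × 4.3³/12 = 19.8767 m⁴.
Centre of pressure: y_p = y_c + I_c/(y_c·A) = 2.15 + 19.8767/(2.15 × 12.9) = 2.15 + 0.716665 = 2.86666 m along the plane.
Vertically, h_p = y_p·sinθ = 2.86666 × 0.760406 = 2.17983 m.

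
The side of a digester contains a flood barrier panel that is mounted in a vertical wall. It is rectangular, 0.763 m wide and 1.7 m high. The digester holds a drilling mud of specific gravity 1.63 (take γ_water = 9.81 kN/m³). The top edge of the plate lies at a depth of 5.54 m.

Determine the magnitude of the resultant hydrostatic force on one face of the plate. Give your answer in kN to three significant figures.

γ = 1.63 × 9.81 = 15.9903 kN/m³.
The centroid lies 1.7/2 = 0.85 m below the top edge, so the centroid depth is h_c = 5.54 + 0.85 = 6.39 m.
A = 0.763 × 1.7 = 1.2971 m².
Resultant F = γ·h_c·A = 15.9903 × 6.39 × 1.2971 = 132.535 kN.

F ≈ 133 kN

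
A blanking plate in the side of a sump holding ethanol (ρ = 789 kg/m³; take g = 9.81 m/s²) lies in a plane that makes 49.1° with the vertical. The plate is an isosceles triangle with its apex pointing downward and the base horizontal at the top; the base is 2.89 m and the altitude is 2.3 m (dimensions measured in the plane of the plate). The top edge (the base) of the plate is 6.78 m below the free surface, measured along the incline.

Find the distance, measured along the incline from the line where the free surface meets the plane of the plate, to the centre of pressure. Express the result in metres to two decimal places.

γ = ρg = 789 × 9.81 / 1000 = 7.74009 kN/m³.
The plate makes 49.1° with the vertical, i.e. θ = 90° − 49.1° = 40.9° to the horizontal. Measuring y along the incline from the free-surface line, vertical depth h = y·sinθ with sinθ = 0.654741.
With the apex down, the centroid sits h/3 = 2.3/3 = 0.766667 m below the base (the top edge), so y_c = 6.78 + 0.766667 = 7.54667 m and h_c = 7.54667 × 0.654741 = 4.94111 m.
A = ½ × 2.89 × 2.3 = 3.3235 m².
Resultant F = γ·h_c·A = 7.74009 × 4.94111 × 3.3235 = 127.106 kN.
I_c = b·h³/36 = 2.89 × 2.3³/36 = 0.97674 m⁴.
Centre of pressure: y_p = y_c + I_c/(y_c·A) = 7.54667 + 0.97674/(7.54667 × 3.3235) = 7.54667 + 0.0389429 = 7.58561 m along the plane.

y_p = 7.59 m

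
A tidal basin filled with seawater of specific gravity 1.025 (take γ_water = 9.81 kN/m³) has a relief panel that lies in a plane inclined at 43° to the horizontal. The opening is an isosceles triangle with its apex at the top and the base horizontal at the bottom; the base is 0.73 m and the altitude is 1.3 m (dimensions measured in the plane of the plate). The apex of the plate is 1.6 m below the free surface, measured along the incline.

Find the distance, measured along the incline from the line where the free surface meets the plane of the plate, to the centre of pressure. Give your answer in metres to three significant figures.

y_p = 2.50 m

γ = 1.025 × 9.81 = 10.05525 kN/m³.
Let θ = 43° be the plate's angle to the horizontal; measure y along the incline from where the plane meets the free surface. Vertical depth h = y·sinθ with sinθ = 0.681998.
With the apex up, the centroid sits 2h/3 = 2 × 1.3/3 = 0.866667 m below the apex, so y_c = 1.6 + 0.866667 = 2.46667 m and h_c = 2.46667 × 0.681998 = 1.68226 m.
A = ½ × 0.73 × 1.3 = 0.4745 m².
Resultant F = γ·h_c·A = 10.05525 × 1.68226 × 0.4745 = 8.02643 kN.
I_c = b·h³/36 = 0.73 × 1.3³/36 = 0.0445503 m⁴.
Centre of pressure: y_p = y_c + I_c/(y_c·A) = 2.46667 + 0.0445503/(2.46667 × 0.4745) = 2.46667 + 0.038063 = 2.50473 m along the plane.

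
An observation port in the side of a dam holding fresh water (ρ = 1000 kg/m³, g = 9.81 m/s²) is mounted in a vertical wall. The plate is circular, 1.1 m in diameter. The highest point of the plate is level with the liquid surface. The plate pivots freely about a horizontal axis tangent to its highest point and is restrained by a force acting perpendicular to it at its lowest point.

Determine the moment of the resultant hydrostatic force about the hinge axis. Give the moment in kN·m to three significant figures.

M ≈ 3.53 kN·m

γ = ρg = 1000 × 9.81 = 9810 N/m³ = 9.81 kN/m³.
The centroid is at the centre, 0.55 m below the top of the plate, so the centroid depth is h_c = 0.55 m.
A = π(0.55)² = 0.950332 m².
Resultant F = γ·h_c·A = 9.81 × 0.55 × 0.950332 = 5.12752 kN.
I_c = πr⁴/4 = π × 0.55⁴/4 = 0.0718688 m⁴.
Centre of pressure: y_p = y_c + I_c/(y_c·A) = 0.55 + 0.0718688/(0.55 × 0.950332) = 0.55 + 0.1375 = 0.6875 m along the plane.
The resultant acts 0.55 + 0.1375 = 0.6875 m (along the plate) below the hinge at the top edge, so the moment about the hinge is M = F × 0.6875 = 5.12752 × 0.6875 = 3.52517 kN·m.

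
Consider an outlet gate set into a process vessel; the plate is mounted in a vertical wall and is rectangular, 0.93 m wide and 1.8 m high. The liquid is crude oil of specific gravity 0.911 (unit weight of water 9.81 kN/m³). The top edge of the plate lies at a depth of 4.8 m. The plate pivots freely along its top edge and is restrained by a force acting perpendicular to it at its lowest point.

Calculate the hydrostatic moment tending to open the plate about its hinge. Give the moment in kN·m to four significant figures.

γ = 0.911 × 9.81 = 8.93691 kN/m³.
The centroid lies 1.8/2 = 0.9 m below the top edge, so the centroid depth is h_c = 4.8 + 0.9 = 5.7 m.
A = 0.93 × 1.8 = 1.674 m².
Resultant F = γ·h_c·A = 8.93691 × 5.7 × 1.674 = 85.2742 kN.
I_c = b·h³/12 = 0.93 × 1.8³/12 = 0.45198 m⁴.
Centre of pressure: y_p = y_c + I_c/(y_c·A) = 5.7 + 0.45198/(5.7 × 1.674) = 5.7 + 0.0473684 = 5.74737 m along the plane.
The resultant acts 0.9 + 0.0473684 = 0.947368 m (along the plate) below the hinge at the top edge, so the moment about the hinge is M = F × 0.947368 = 85.2742 × 0.947368 = 80.786 kN·m.

M ≈ 80.79 kN·m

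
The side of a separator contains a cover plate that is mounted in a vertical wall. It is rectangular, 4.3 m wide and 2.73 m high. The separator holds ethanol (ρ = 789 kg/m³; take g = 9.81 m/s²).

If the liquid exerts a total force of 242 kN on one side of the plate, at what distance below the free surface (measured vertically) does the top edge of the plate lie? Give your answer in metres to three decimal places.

γ = ρg = 789 × 9.81 / 1000 = 7.74009 kN/m³.
A = 4.3 × 2.73 = 11.739 m².
From F = γ·h_c·A, the centroid depth is h_c = 242/(7.74009 × 11.739) = 2.66341 m.
The centroid lies 2.73/2 = 1.365 m below the top edge, so the top edge sits at h_top = 2.66341 − 1.365 = 1.29841 m below the surface.

d_top ≈ 1.298 m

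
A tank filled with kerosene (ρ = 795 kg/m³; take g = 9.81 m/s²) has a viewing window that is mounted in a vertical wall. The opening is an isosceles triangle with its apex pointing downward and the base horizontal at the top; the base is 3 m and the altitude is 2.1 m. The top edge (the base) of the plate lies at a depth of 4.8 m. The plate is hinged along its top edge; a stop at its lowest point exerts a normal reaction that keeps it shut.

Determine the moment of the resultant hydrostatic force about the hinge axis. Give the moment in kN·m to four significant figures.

M ≈ 100.6 kN·m

γ = ρg = 795 × 9.81 / 1000 = 7.79895 kN/m³.
With the apex down, the centroid sits h/3 = 2.1/3 = 0.7 m below the base (the top edge), so the centroid depth is h_c = 4.8 + 0.7 = 5.5 m.
A = ½ × 3 × 2.1 = 3.15 m².
Resultant F = γ·h_c·A = 7.79895 × 5.5 × 3.15 = 135.117 kN.
I_c = b·h³/36 = 3 × 2.1³/36 = 0.77175 m⁴.
Centre of pressure: y_p = y_c + I_c/(y_c·A) = 5.5 + 0.77175/(5.5 × 3.15) = 5.5 + 0.0445455 = 5.54455 m along the plane.
The resultant acts 0.7 + 0.0445455 = 0.744545 m (along the plate) below the hinge at the top edge, so the moment about the hinge is M = F × 0.744545 = 135.117 × 0.744545 = 100.601 kN·m.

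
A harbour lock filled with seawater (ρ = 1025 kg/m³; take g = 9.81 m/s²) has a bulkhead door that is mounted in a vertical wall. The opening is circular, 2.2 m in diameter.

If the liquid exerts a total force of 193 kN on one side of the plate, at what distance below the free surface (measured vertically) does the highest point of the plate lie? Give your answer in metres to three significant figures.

d_top ≈ 3.95 m

γ = ρg = 1025 × 9.81 / 1000 = 10.05525 kN/m³.
A = π(1.1)² = 3.80133 m².
From F = γ·h_c·A, the centroid depth is h_c = 193/(10.05525 × 3.80133) = 5.04927 m.
The centroid is at the centre, 1.1 m below the top of the plate, so the highest point sits at h_top = 5.04927 − 1.1 = 3.94927 m below the surface.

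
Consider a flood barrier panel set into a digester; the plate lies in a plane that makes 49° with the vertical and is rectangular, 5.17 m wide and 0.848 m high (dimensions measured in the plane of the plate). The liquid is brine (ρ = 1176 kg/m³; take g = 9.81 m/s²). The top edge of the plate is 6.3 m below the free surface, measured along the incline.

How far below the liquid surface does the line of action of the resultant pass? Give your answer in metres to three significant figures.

γ = ρg = 1176 × 9.81 / 1000 = 11.53656 kN/m³.
The plate makes 49° with the vertical, i.e. θ = 90° − 49° = 41° to the horizontal. Measuring y along the incline from the free-surface line, vertical depth h = y·sinθ with sinθ = 0.656059.
The centroid lies 0.848/2 = 0.424 m below the top edge, so y_c = 6.3 + 0.424 = 6.724 m and h_c = 6.724 × 0.656059 = 4.41134 m.
A = 5.17 × 0.848 = 4.38416 m².
Resultant F = γ·h_c·A = 11.53656 × 4.41134 × 4.38416 = 223.117 kN.
I_c = b·h³/12 = 5.17 × 0.848³/12 = 0.262722 m⁴.
Centre of pressure: y_p = y_c + I_c/(y_c·A) = 6.724 + 0.262722/(6.724 × 4.38416) = 6.724 + 0.00891215 = 6.73291 m along the plane.
Vertically, h_p = y_p·sinθ = 6.73291 × 0.656059 = 4.41719 m.

h_p = 4.42 m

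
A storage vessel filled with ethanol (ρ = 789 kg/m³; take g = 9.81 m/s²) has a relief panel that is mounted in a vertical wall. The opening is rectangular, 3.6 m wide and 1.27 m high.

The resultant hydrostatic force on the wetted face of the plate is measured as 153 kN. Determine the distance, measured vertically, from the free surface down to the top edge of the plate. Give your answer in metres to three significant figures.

d_top ≈ 3.69 m

γ = ρg = 789 × 9.81 / 1000 = 7.74009 kN/m³.
A = 3.6 × 1.27 = 4.572 m².
From F = γ·h_c·A, the centroid depth is h_c = 153/(7.74009 × 4.572) = 4.32354 m.
The centroid lies 1.27/2 = 0.635 m below the top edge, so the top edge sits at h_top = 4.32354 − 0.635 = 3.68854 m below the surface.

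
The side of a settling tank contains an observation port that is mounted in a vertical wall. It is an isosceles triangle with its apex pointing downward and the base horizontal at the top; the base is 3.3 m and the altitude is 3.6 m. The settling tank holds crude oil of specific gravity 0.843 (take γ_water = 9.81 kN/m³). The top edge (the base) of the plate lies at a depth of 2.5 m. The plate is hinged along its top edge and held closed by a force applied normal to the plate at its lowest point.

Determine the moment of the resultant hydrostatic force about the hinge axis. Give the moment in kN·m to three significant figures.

γ = 0.843 × 9.81 = 8.26983 kN/m³.
With the apex down, the centroid sits h/3 = 3.6/3 = 1.2 m below the base (the top edge), so the centroid depth is h_c = 2.5 + 1.2 = 3.7 m.
A = ½ × 3.3 × 3.6 = 5.94 m².
Resultant F = γ·h_c·A = 8.26983 × 3.7 × 5.94 = 181.754 kN.
I_c = b·h³/36 = 3.3 × 3.6³/36 = 4.2768 m⁴.
Centre of pressure: y_p = y_c + I_c/(y_c·A) = 3.7 + 4.2768/(3.7 × 5.94) = 3.7 + 0.194595 = 3.8946 m along the plane.
The resultant acts 1.2 + 0.194595 = 1.3946 m (along the plate) below the hinge at the top edge, so the moment about the hinge is M = F × 1.3946 = 181.754 × 1.3946 = 253.474 kN·m.

M ≈ 253 kN·m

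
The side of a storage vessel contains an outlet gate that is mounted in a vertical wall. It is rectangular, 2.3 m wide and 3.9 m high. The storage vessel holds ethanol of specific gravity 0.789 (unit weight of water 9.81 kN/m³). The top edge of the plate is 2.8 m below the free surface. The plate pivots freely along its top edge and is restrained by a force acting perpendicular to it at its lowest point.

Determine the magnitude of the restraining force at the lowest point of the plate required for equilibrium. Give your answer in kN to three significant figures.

γ = 0.789 × 9.81 = 7.74009 kN/m³.
The centroid lies 3.9/2 = 1.95 m below the top edge, so the centroid depth is h_c = 2.8 + 1.95 = 4.75 m.
A = 2.3 × 3.9 = 8.97 m².
Resultant F = γ·h_c·A = 7.74009 × 4.75 × 8.97 = 329.786 kN.
I_c = b·h³/12 = 2.3 × 3.9³/12 = 11.3695 m⁴.
Centre of pressure: y_p = y_c + I_c/(y_c·A) = 4.75 + 11.3695/(4.75 × 8.97) = 4.75 + 0.266843 = 5.01684 m along the plane.
The resultant acts 1.95 + 0.266843 = 2.21684 m (along the plate) below the hinge at the top edge, so the moment about the hinge is M = F × 2.21684 = 329.786 × 2.21684 = 731.083 kN·m.
A normal force at the bottom, 3.9 m from the hinge, must supply this moment: P = 731.083/3.9 = 187.457 kN.

P ≈ 187 kN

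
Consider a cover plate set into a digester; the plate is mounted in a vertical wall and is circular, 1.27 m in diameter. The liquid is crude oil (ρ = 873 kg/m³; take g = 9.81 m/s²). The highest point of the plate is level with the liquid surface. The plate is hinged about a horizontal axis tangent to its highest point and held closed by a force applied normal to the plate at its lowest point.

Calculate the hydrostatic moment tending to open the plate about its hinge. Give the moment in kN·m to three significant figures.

γ = ρg = 873 × 9.81 / 1000 = 8.56413 kN/m³.
The centroid is at the centre, 0.635 m below the top of the plate, so the centroid depth is h_c = 0.635 m.
A = π(0.635)² = 1.26677 m².
Resultant F = γ·h_c·A = 8.56413 × 0.635 × 1.26677 = 6.88898 kN.
I_c = πr⁴/4 = π × 0.635⁴/4 = 0.127698 m⁴.
Centre of pressure: y_p = y_c + I_c/(y_c·A) = 0.635 + 0.127698/(0.635 × 1.26677) = 0.635 + 0.15875 = 0.79375 m along the plane.
The resultant acts 0.635 + 0.15875 = 0.79375 m (along the plate) below the hinge at the top edge, so the moment about the hinge is M = F × 0.79375 = 6.88898 × 0.79375 = 5.46813 kN·m.

M ≈ 5.47 kN·m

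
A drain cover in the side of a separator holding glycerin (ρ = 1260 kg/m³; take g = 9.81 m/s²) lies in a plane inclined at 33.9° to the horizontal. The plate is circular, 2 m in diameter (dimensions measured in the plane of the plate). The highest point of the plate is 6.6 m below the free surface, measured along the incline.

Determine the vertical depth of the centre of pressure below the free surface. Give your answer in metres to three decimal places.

h_p = 4.257 m

γ = ρg = 1260 × 9.81 / 1000 = 12.3606 kN/m³.
Let θ = 33.9° be the plate's angle to the horizontal; measure y along the incline from where the plane meets the free surface. Vertical depth h = y·sinθ with sinθ = 0.557745.
The centroid is at the centre, 1 m below the top of the plate, so y_c = 6.6 + 1 = 7.6 m and h_c = 7.6 × 0.557745 = 4.23886 m.
A = π(1)² = 3.14159 m².
Resultant F = γ·h_c·A = 12.3606 × 4.23886 × 3.14159 = 164.603 kN.
I_c = πr⁴/4 = π × 1⁴/4 = 0.785398 m⁴.
Centre of pressure: y_p = y_c + I_c/(y_c·A) = 7.6 + 0.785398/(7.6 × 3.14159) = 7.6 + 0.0328948 = 7.63289 m along the plane.
Vertically, h_p = y_p·sinθ = 7.63289 × 0.557745 = 4.25721 m.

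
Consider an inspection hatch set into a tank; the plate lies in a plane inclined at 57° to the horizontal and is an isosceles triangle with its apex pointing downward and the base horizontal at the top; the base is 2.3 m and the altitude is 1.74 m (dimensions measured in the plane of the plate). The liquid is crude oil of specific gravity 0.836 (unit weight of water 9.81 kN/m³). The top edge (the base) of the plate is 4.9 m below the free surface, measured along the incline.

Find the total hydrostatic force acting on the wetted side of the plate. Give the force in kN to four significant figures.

γ = 0.836 × 9.81 = 8.20116 kN/m³.
Let θ = 57° be the plate's angle to the horizontal; measure y along the incline from where the plane meets the free surface. Vertical depth h = y·sinθ with sinθ = 0.838671.
With the apex down, the centroid sits h/3 = 1.74/3 = 0.58 m below the base (the top edge), so y_c = 4.9 + 0.58 = 5.48 m and h_c = 5.48 × 0.838671 = 4.59592 m.
A = ½ × 2.3 × 1.74 = 2.001 m².
Resultant F = γ·h_c·A = 8.20116 × 4.59592 × 2.001 = 75.4214 kN.

F ≈ 75.42 kN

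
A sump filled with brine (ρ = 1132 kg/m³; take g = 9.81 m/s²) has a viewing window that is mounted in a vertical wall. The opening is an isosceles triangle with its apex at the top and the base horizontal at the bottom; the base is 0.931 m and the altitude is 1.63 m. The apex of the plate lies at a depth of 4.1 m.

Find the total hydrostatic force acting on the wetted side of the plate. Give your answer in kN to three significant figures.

γ = ρg = 1132 × 9.81 / 1000 = 11.10492 kN/m³.
With the apex up, the centroid sits 2h/3 = 2 × 1.63/3 = 1.08667 m below the apex, so the centroid depth is h_c = 4.1 + 1.08667 = 5.18667 m.
A = ½ × 0.931 × 1.63 = 0.758765 m².
Resultant F = γ·h_c·A = 11.10492 × 5.18667 × 0.758765 = 43.703 kN.

F ≈ 43.7 kN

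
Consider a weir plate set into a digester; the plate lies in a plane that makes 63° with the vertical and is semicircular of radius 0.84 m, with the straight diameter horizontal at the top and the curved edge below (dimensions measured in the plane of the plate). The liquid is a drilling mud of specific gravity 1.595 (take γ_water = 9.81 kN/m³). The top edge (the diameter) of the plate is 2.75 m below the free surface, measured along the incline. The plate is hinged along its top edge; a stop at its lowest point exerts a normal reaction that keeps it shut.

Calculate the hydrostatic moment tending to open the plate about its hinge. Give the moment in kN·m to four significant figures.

γ = 1.595 × 9.81 = 15.64695 kN/m³.
The plate makes 63° with the vertical, i.e. θ = 90° − 63° = 27° to the horizontal. Measuring y along the incline from the free-surface line, vertical depth h = y·sinθ with sinθ = 0.453990.
The centroid of a semicircle lies 4r/(3π) = 0.356507 m from the diameter, here below the top edge, so y_c = 2.75 + 0.356507 = 3.10651 m and h_c = 3.10651 × 0.453990 = 1.41032 m.
A = πr²/2 = π × 0.84²/2 = 1.10835 m².
Resultant F = γ·h_c·A = 15.64695 × 1.41032 × 1.10835 = 24.4582 kN.
I_c = (π/8 − 8/(9π))·r⁴ = 0.109757 × 0.84⁴ = 0.0546449 m⁴.
Centre of pressure: y_p = y_c + I_c/(y_c·A) = 3.10651 + 0.0546449/(3.10651 × 1.10835) = 3.10651 + 0.0158708 = 3.12238 m along the plane.
The resultant acts 0.356507 + 0.0158708 = 0.372378 m (along the plate) below the hinge at the top edge, so the moment about the hinge is M = F × 0.372378 = 24.4582 × 0.372378 = 9.1077 kN·m.

M ≈ 9.108 kN·m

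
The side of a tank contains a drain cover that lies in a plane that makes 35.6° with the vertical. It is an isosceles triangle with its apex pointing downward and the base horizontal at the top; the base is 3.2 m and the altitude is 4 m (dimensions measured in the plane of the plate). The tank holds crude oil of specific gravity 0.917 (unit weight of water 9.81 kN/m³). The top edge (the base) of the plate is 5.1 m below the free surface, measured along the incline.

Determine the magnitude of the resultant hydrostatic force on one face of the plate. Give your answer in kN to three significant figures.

F ≈ 301 kN

γ = 0.917 × 9.81 = 8.99577 kN/m³.
The plate makes 35.6° with the vertical, i.e. θ = 90° − 35.6° = 54.4° to the horizontal. Measuring y along the incline from the free-surface line, vertical depth h = y·sinθ with sinθ = 0.813101.
With the apex down, the centroid sits h/3 = 4/3 = 1.33333 m below the base (the top edge), so y_c = 5.1 + 1.33333 = 6.43333 m and h_c = 6.43333 × 0.813101 = 5.23095 m.
A = ½ × 3.2 × 4 = 6.4 m².
Resultant F = γ·h_c·A = 8.99577 × 5.23095 × 6.4 = 301.161 kN.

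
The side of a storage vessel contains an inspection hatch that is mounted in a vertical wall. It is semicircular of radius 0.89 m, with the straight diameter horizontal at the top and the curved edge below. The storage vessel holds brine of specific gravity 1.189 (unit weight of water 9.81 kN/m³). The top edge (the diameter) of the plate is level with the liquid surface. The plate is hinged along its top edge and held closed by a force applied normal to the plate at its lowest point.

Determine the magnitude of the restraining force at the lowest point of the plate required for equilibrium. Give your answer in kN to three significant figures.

P ≈ 3.23 kN

γ = 1.189 × 9.81 = 11.66409 kN/m³.
The centroid of a semicircle lies 4r/(3π) = 0.377728 m from the diameter, here below the top edge, so the centroid depth is h_c = 0.377728 m.
A = πr²/2 = π × 0.89²/2 = 1.24423 m².
Resultant F = γ·h_c·A = 11.66409 × 0.377728 × 1.24423 = 5.48189 kN.
I_c = (π/8 − 8/(9π))·r⁴ = 0.109757 × 0.89⁴ = 0.068864 m⁴.
Centre of pressure: y_p = y_c + I_c/(y_c·A) = 0.377728 + 0.068864/(0.377728 × 1.24423) = 0.377728 + 0.146525 = 0.524253 m along the plane.
The resultant acts 0.377728 + 0.146525 = 0.524253 m (along the plate) below the hinge at the top edge, so the moment about the hinge is M = F × 0.524253 = 5.48189 × 0.524253 = 2.8739 kN·m.
A normal force at the bottom, 0.89 m from the hinge, must supply this moment: P = 2.8739/0.89 = 3.2291 kN.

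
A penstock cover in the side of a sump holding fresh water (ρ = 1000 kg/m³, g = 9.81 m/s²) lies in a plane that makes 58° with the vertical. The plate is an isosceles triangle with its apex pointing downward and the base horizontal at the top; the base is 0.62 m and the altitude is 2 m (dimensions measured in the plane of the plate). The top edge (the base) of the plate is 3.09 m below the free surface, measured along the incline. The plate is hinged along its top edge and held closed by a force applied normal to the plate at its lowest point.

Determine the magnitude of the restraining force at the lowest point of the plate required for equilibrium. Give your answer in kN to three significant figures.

P ≈ 4.39 kN

γ = ρg = 1000 × 9.81 = 9810 N/m³ = 9.81 kN/m³.
The plate makes 58° with the vertical, i.e. θ = 90° − 58° = 32° to the horizontal. Measuring y along the incline from the free-surface line, vertical depth h = y·sinθ with sinθ = 0.529919.
With the apex down, the centroid sits h/3 = 2/3 = 0.666667 m below the base (the top edge), so y_c = 3.09 + 0.666667 = 3.75667 m and h_c = 3.75667 × 0.529919 = 1.99073 m.
A = ½ × 0.62 × 2 = 0.62 m².
Resultant F = γ·h_c·A = 9.81 × 1.99073 × 0.62 = 12.108 kN.
I_c = b·h³/36 = 0.62 × 2³/36 = 0.137778 m⁴.
Centre of pressure: y_p = y_c + I_c/(y_c·A) = 3.75667 + 0.137778/(3.75667 × 0.62) = 3.75667 + 0.0591541 = 3.81582 m along the plane.
The resultant acts 0.666667 + 0.0591541 = 0.725821 m (along the plate) below the hinge at the top edge, so the moment about the hinge is M = F × 0.725821 = 12.108 × 0.725821 = 8.78824 kN·m.
A normal force at the bottom, 2 m from the hinge, must supply this moment: P = 8.78824/2 = 4.39412 kN.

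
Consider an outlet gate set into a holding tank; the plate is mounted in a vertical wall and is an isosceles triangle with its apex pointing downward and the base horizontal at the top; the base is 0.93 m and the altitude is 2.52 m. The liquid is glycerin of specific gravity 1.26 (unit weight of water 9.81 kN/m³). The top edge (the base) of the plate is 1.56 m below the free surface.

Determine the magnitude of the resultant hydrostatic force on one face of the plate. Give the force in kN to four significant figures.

F ≈ 34.76 kN

γ = 1.26 × 9.81 = 12.3606 kN/m³.
With the apex down, the centroid sits h/3 = 2.52/3 = 0.84 m below the base (the top edge), so the centroid depth is h_c = 1.56 + 0.84 = 2.4 m.
A = ½ × 0.93 × 2.52 = 1.1718 m².
Resultant F = γ·h_c·A = 12.3606 × 2.4 × 1.1718 = 34.762 kN.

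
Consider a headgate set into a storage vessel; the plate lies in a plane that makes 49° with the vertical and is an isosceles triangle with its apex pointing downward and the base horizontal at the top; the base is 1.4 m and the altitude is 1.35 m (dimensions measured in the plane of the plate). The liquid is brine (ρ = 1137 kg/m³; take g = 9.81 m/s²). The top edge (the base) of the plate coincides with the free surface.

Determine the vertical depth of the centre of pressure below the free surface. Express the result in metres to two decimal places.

h_p = 0.44 m

γ = ρg = 1137 × 9.81 / 1000 = 11.15397 kN/m³.
The plate makes 49° with the vertical, i.e. θ = 90° − 49° = 41° to the horizontal. Measuring y along the incline from the free-surface line, vertical depth h = y·sinθ with sinθ = 0.656059.
With the apex down, the centroid sits h/3 = 1.35/3 = 0.45 m below the base (the top edge), so y_c = 0.45 m and h_c = 0.45 × 0.656059 = 0.295227 m.
A = ½ × 1.4 × 1.35 = 0.945 m².
Resultant F = γ·h_c·A = 11.15397 × 0.295227 × 0.945 = 3.11184 kN.
I_c = b·h³/36 = 1.4 × 1.35³/36 = 0.0956813 m⁴.
Centre of pressure: y_p = y_c + I_c/(y_c·A) = 0.45 + 0.0956813/(0.45 × 0.945) = 0.45 + 0.225 = 0.675 m along the plane.
Vertically, h_p = y_p·sinθ = 0.675 × 0.656059 = 0.44284 m.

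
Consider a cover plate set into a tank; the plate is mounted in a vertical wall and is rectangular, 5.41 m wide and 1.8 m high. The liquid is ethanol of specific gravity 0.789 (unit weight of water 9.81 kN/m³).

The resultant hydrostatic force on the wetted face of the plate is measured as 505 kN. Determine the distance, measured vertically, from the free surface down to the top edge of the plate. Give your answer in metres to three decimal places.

d_top ≈ 5.800 m

γ = 0.789 × 9.81 = 7.74009 kN/m³.
A = 5.41 × 1.8 = 9.738 m².
From F = γ·h_c·A, the centroid depth is h_c = 505/(7.74009 × 9.738) = 6.70001 m.
The centroid lies 1.8/2 = 0.9 m below the top edge, so the top edge sits at h_top = 6.70001 − 0.9 = 5.80001 m below the surface.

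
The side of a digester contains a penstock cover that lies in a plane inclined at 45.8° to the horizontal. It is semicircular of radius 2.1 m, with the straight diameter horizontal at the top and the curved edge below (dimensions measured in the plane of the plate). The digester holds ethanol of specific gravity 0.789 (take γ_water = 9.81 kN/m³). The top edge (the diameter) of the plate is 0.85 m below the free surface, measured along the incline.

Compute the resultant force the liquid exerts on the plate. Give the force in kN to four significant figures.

F ≈ 66.93 kN

γ = 0.789 × 9.81 = 7.74009 kN/m³.
Let θ = 45.8° be the plate's angle to the horizontal; measure y along the incline from where the plane meets the free surface. Vertical depth h = y·sinθ with sinθ = 0.716911.
The centroid of a semicircle lies 4r/(3π) = 0.891268 m from the diameter, here below the top edge, so y_c = 0.85 + 0.891268 = 1.74127 m and h_c = 1.74127 × 0.716911 = 1.24834 m.
A = πr²/2 = π × 2.1²/2 = 6.92721 m².
Resultant F = γ·h_c·A = 7.74009 × 1.24834 × 6.92721 = 66.9325 kN.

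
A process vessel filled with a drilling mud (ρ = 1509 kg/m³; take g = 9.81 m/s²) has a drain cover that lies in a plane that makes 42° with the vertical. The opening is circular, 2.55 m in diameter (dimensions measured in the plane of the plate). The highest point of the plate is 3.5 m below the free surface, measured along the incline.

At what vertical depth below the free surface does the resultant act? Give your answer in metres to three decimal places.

h_p = 3.612 m

γ = ρg = 1509 × 9.81 / 1000 = 14.80329 kN/m³.
The plate makes 42° with the vertical, i.e. θ = 90° − 42° = 48° to the horizontal. Measuring y along the incline from the free-surface line, vertical depth h = y·sinθ with sinθ = 0.743145.
The centroid is at the centre, 1.275 m below the top of the plate, so y_c = 3.5 + 1.275 = 4.775 m and h_c = 4.775 × 0.743145 = 3.54852 m.
A = π(1.275)² = 5.10705 m².
Resultant F = γ·h_c·A = 14.80329 × 3.54852 × 5.10705 = 268.272 kN.
I_c = πr⁴/4 = π × 1.275⁴/4 = 2.07554 m⁴.
Centre of pressure: y_p = y_c + I_c/(y_c·A) = 4.775 + 2.07554/(4.775 × 5.10705) = 4.775 + 0.0851114 = 4.86011 m along the plane.
Vertically, h_p = y_p·sinθ = 4.86011 × 0.743145 = 3.61177 m.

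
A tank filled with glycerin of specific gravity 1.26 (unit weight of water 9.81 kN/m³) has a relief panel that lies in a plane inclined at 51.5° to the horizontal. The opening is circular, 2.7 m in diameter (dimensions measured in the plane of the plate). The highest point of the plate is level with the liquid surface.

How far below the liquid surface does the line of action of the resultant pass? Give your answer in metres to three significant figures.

γ = 1.26 × 9.81 = 12.3606 kN/m³.
Let θ = 51.5° be the plate's angle to the horizontal; measure y along the incline from where the plane meets the free surface. Vertical depth h = y·sinθ with sinθ = 0.782608.
The centroid is at the centre, 1.35 m below the top of the plate, so y_c = 1.35 m and h_c = 1.35 × 0.782608 = 1.05652 m.
A = π(1.35)² = 5.72555 m².
Resultant F = γ·h_c·A = 12.3606 × 1.05652 × 5.72555 = 74.7712 kN.
I_c = πr⁴/4 = π × 1.35⁴/4 = 2.6087 m⁴.
Centre of pressure: y_p = y_c + I_c/(y_c·A) = 1.35 + 2.6087/(1.35 × 5.72555) = 1.35 + 0.3375 = 1.6875 m along the plane.
Vertically, h_p = y_p·sinθ = 1.6875 × 0.782608 = 1.32065 m.

h_p = 1.32 m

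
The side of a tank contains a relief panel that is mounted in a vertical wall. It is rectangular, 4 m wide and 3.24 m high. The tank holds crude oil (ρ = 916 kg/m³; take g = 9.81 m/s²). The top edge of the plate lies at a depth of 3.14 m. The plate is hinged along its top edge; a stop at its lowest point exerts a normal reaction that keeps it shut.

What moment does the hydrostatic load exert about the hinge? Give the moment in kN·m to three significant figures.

γ = ρg = 916 × 9.81 / 1000 = 8.98596 kN/m³.
The centroid lies 3.24/2 = 1.62 m below the top edge, so the centroid depth is h_c = 3.14 + 1.62 = 4.76 m.
A = 4 × 3.24 = 12.96 m².
Resultant F = γ·h_c·A = 8.98596 × 4.76 × 12.96 = 554.34 kN.
I_c = b·h³/12 = 4 × 3.24³/12 = 11.3374 m⁴.
Centre of pressure: y_p = y_c + I_c/(y_c·A) = 4.76 + 11.3374/(4.76 × 12.96) = 4.76 + 0.183781 = 4.94378 m along the plane.
The resultant acts 1.62 + 0.183781 = 1.80378 m (along the plate) below the hinge at the top edge, so the moment about the hinge is M = F × 1.80378 = 554.34 × 1.80378 = 999.907 kN·m.

M ≈ 1000 kN·m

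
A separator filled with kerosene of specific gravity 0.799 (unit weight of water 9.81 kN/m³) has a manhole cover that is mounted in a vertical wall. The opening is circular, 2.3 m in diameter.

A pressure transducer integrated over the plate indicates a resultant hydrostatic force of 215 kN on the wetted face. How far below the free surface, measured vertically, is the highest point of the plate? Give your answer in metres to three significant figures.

γ = 0.799 × 9.81 = 7.83819 kN/m³.
A = π(1.15)² = 4.15476 m².
From F = γ·h_c·A, the centroid depth is h_c = 215/(7.83819 × 4.15476) = 6.60202 m.
The centroid is at the centre, 1.15 m below the top of the plate, so the highest point sits at h_top = 6.60202 − 1.15 = 5.45202 m below the surface.

d_top ≈ 5.45 m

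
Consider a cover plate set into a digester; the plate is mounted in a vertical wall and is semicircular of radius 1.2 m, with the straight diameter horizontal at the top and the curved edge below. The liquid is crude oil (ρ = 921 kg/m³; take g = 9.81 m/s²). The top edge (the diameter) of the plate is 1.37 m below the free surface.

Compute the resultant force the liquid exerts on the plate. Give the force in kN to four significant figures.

γ = ρg = 921 × 9.81 / 1000 = 9.03501 kN/m³.
The centroid of a semicircle lies 4r/(3π) = 0.509296 m from the diameter, here below the top edge, so the centroid depth is h_c = 1.37 + 0.509296 = 1.8793 m.
A = πr²/2 = π × 1.2²/2 = 2.26195 m².
Resultant F = γ·h_c·A = 9.03501 × 1.8793 × 2.26195 = 38.4068 kN.

F ≈ 38.41 kN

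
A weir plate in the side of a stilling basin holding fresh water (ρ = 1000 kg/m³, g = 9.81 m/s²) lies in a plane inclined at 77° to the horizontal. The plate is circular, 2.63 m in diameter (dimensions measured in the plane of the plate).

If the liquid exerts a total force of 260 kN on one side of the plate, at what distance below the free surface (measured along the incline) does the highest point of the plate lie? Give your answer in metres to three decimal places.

y_top ≈ 3.692 m

γ = ρg = 1000 × 9.81 = 9810 N/m³ = 9.81 kN/m³.
A = π(1.315)² = 5.43252 m².
From F = γ·h_c·A, the centroid depth is h_c = 260/(9.81 × 5.43252) = 4.87869 m.
Let θ = 77° be the plate's angle to the horizontal; measure y along the incline from where the plane meets the free surface. Vertical depth h = y·sinθ with sinθ = 0.974370.
Along the incline, y_c = h_c/sinθ = 4.87869/0.974370 = 5.00702 m.
The centroid is at the centre, 1.315 m below the top of the plate, so the highest point sits at y_top = 5.00702 − 1.315 = 3.69202 m along the incline.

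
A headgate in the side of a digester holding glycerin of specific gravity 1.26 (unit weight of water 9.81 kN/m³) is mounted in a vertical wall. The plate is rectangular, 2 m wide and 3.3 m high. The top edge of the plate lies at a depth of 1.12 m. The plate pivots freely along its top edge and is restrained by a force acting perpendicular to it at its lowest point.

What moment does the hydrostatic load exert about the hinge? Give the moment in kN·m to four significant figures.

γ = 1.26 × 9.81 = 12.3606 kN/m³.
The centroid lies 3.3/2 = 1.65 m below the top edge, so the centroid depth is h_c = 1.12 + 1.65 = 2.77 m.
A = 2 × 3.3 = 6.6 m².
Resultant F = γ·h_c·A = 12.3606 × 2.77 × 6.6 = 225.976 kN.
I_c = b·h³/12 = 2 × 3.3³/12 = 5.9895 m⁴.
Centre of pressure: y_p = y_c + I_c/(y_c·A) = 2.77 + 5.9895/(2.77 × 6.6) = 2.77 + 0.327617 = 3.09762 m along the plane.
The resultant acts 1.65 + 0.327617 = 1.97762 m (along the plate) below the hinge at the top edge, so the moment about the hinge is M = F × 1.97762 = 225.976 × 1.97762 = 446.895 kN·m.

M ≈ 446.9 kN·m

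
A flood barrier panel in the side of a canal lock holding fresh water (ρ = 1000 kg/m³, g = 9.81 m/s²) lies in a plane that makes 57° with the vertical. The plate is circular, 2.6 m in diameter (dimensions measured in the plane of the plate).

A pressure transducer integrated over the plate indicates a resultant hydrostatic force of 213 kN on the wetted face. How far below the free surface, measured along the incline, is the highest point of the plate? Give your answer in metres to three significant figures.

y_top ≈ 6.21 m

γ = ρg = 1000 × 9.81 = 9810 N/m³ = 9.81 kN/m³.
A = π(1.3)² = 5.30929 m².
From F = γ·h_c·A, the centroid depth is h_c = 213/(9.81 × 5.30929) = 4.08954 m.
The plate makes 57° with the vertical, i.e. θ = 90° − 57° = 33° to the horizontal. Measuring y along the incline from the free-surface line, vertical depth h = y·sinθ with sinθ = 0.544639.
Along the incline, y_c = h_c/sinθ = 4.08954/0.544639 = 7.50872 m.
The centroid is at the centre, 1.3 m below the top of the plate, so the highest point sits at y_top = 7.50872 − 1.3 = 6.20872 m along the incline.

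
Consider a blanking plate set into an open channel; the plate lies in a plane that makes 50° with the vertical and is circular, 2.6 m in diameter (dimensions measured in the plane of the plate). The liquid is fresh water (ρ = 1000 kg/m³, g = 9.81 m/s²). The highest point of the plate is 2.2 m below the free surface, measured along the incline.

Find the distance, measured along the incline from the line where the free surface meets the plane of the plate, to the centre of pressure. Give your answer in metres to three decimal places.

y_p = 3.621 m

γ = ρg = 1000 × 9.81 = 9810 N/m³ = 9.81 kN/m³.
The plate makes 50° with the vertical, i.e. θ = 90° − 50° = 40° to the horizontal. Measuring y along the incline from the free-surface line, vertical depth h = y·sinθ with sinθ = 0.642788.
The centroid is at the centre, 1.3 m below the top of the plate, so y_c = 2.2 + 1.3 = 3.5 m and h_c = 3.5 × 0.642788 = 2.24976 m.
A = π(1.3)² = 5.30929 m².
Resultant F = γ·h_c·A = 9.81 × 2.24976 × 5.30929 = 117.177 kN.
I_c = πr⁴/4 = π × 1.3⁴/4 = 2.24318 m⁴.
Centre of pressure: y_p = y_c + I_c/(y_c·A) = 3.5 + 2.24318/(3.5 × 5.30929) = 3.5 + 0.120715 = 3.62072 m along the plane.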